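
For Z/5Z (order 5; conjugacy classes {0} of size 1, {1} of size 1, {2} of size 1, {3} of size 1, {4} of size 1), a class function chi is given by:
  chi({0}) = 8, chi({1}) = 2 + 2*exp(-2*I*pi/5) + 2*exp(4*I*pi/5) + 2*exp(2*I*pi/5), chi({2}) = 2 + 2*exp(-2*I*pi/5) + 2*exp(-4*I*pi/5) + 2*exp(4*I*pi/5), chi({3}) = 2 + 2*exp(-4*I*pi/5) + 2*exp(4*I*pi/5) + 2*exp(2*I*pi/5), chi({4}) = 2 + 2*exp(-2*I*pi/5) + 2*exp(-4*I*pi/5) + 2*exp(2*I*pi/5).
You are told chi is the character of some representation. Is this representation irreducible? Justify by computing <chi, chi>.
Not irreducible (reducible): <chi, chi> = 16 > 1.

Proof sketch: <chi, chi> = (1/|G|) sum_C |C| * |chi(C)|^2 = (1/5)[1*|8|^2 + 1*|2 + 2*exp(-2*I*pi/5) + 2*exp(4*I*pi/5) + 2*exp(2*I*pi/5)|^2 + 1*|2 + 2*exp(-2*I*pi/5) + 2*exp(-4*I*pi/5) + 2*exp(4*I*pi/5)|^2 + 1*|2 + 2*exp(-4*I*pi/5) + 2*exp(4*I*pi/5) + 2*exp(2*I*pi/5)|^2 + 1*|2 + 2*exp(-2*I*pi/5) + 2*exp(-4*I*pi/5) + 2*exp(2*I*pi/5)|^2]
  = (1/5)[(64) + (4) + (4) + (4) + (4)] = 80/5 = 16.
(Exp terms are combined using exp(i*s)*conj(exp(i*t)) = exp(i*(s-t)), and sums of them are collapsed using the identity that for every m > 1 the m distinct m-th roots of unity sum to 0, e.g. 1 + exp(2*I*pi/3) + exp(-2*I*pi/3) = 0.)
A character is irreducible iff <chi, chi> = 1, so this representation is reducible.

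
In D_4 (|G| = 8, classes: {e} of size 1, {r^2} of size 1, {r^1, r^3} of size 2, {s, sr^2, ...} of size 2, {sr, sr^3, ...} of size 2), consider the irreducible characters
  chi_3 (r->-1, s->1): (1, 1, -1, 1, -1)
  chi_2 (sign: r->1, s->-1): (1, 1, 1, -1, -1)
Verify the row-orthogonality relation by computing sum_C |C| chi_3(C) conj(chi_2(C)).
Sum = 0; so <chi_3, chi_2> = 0 (distinct irreducibles are orthogonal).

Working: Compute term by term over conjugacy classes (|C| * chi_3(C) * conj(chi_2(C))):
  1*(1)*conj(1) + 1*(1)*conj(1) + 2*(-1)*conj(1) + 2*(1)*conj(-1) + 2*(-1)*conj(-1)
  = (1) + (1) + (-2) + (-2) + (2)
  = 0.
Dividing by |G| = 8 gives 0/8 = 0, matching the row-orthogonality relation <chi_3, chi_2> = [chi_3 = chi_2].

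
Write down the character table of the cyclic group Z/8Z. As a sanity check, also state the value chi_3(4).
Character table of Z/8Z (irreps indexed chi_0,...,chi_7 with chi_k(m) = zeta_8^(k*m), zeta_8 = exp(2*pi*i/8)):
  irrep \ class  {0} (size 1)  {1} (size 1)    {2} (size 1)  {3} (size 1)    {4} (size 1)  {5} (size 1)    {6} (size 1)  {7} (size 1)  
  chi_0          1             1               1             1               1             1               1             1             
  chi_1          1             exp(I*pi/4)     I             exp(3*I*pi/4)   -1            exp(-3*I*pi/4)  -I            exp(-I*pi/4)  
  chi_2          1             I               -1            -I              1             I               -1            -I            
  chi_3          1             exp(3*I*pi/4)   -I            exp(I*pi/4)     -1            exp(-I*pi/4)    I             exp(-3*I*pi/4)
  chi_4          1             -1              1             -1              1             -1              1             -1            
  chi_5          1             exp(-3*I*pi/4)  I             exp(-I*pi/4)    -1            exp(I*pi/4)     -I            exp(3*I*pi/4) 
  chi_6          1             -I              -1            I               1             -I              -1            I             
  chi_7          1             exp(-I*pi/4)    -I            exp(-3*I*pi/4)  -1            exp(3*I*pi/4)   I             exp(I*pi/4)   

Spot check: chi_3(4) = zeta_8^(3*4) = zeta_8^12 = -1.

Proof sketch: Z/8Z is abelian, so all 8 irreducible complex representations are 1-dimensional. They are given by chi_k(m) = zeta_8^(k*m) for k = 0,...,7. Row orthogonality: sum_m chi_k(m) conj(chi_l(m)) = 8 * [k = l].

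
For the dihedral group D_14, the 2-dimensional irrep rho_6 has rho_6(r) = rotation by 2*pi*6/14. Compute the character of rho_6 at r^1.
chi_{rho_6}(r^1) = 2*cos(2*pi*6*1/14) = -2*cos(pi/7)

Solution. rho_6(r^1) is rotation by angle 2*pi*6*1/14, whose trace is 2*cos(2*pi*6*1/14) = -2*cos(pi/7).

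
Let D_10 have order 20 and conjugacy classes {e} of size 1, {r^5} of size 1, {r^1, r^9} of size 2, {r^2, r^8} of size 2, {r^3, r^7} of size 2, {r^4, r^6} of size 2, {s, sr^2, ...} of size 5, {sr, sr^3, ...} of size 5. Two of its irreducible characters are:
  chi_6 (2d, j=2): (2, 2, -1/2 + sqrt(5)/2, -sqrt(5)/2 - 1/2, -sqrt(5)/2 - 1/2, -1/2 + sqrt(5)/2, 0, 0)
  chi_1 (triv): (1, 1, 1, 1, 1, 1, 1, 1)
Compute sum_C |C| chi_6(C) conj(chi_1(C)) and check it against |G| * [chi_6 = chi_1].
Sum = 0; so <chi_6, chi_1> = 0 (distinct irreducibles are orthogonal).

Solution. Compute term by term over conjugacy classes (|C| * chi_6(C) * conj(chi_1(C))):
  1*(2)*conj(1) + 1*(2)*conj(1) + 2*(-1/2 + sqrt(5)/2)*conj(1) + 2*(-sqrt(5)/2 - 1/2)*conj(1) + 2*(-sqrt(5)/2 - 1/2)*conj(1) + 2*(-1/2 + sqrt(5)/2)*conj(1) + 5*(0)*conj(1) + 5*(0)*conj(1)
  = (2) + (2) + (-1 + sqrt(5)) + (-sqrt(5) - 1) + (-sqrt(5) - 1) + (-1 + sqrt(5)) + (0) + (0)
  = 0.
Dividing by |G| = 20 gives 0/20 = 0, matching the row-orthogonality relation <chi_6, chi_1> = [chi_6 = chi_1].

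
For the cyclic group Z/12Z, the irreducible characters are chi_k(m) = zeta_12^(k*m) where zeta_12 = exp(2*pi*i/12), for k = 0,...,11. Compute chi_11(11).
chi_11(11) = zeta_12^121 = exp(I*pi/6)

Justification: chi_11(11) = zeta_12^(11*11) = zeta_12^121. Since zeta_12^12 = 1, this equals zeta_12^1 = exp(2*pi*i*1/12) = exp(I*pi/6).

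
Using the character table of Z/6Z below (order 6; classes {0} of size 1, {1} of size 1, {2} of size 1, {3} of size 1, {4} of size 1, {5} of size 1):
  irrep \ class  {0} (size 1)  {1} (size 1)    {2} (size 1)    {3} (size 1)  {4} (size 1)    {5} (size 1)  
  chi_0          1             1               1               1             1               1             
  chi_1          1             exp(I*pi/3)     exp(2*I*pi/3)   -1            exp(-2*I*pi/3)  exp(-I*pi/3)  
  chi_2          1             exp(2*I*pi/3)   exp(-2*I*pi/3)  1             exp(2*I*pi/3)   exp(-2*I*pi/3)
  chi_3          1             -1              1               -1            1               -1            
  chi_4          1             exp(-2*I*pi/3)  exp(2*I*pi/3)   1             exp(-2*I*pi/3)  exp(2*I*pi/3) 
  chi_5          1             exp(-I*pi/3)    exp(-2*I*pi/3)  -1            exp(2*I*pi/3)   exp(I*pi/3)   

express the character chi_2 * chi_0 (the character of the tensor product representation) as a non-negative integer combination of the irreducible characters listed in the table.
chi_2 tensor chi_0 = chi_2 (all other irreducibles have multiplicity 0).

Justification: The character of a tensor product is the pointwise product (chi_2 * chi_0)(C) = chi_2(C) * chi_0(C):
  {0}: (1)*(1), {1}: (exp(2*I*pi/3))*(1), {2}: (exp(-2*I*pi/3))*(1), {3}: (1)*(1), {4}: (exp(2*I*pi/3))*(1), {5}: (exp(-2*I*pi/3))*(1)
so (chi_2 * chi_0) takes values
  {0} -> 1, {1} -> exp(2*I*pi/3), {2} -> exp(-2*I*pi/3), {3} -> 1, {4} -> exp(2*I*pi/3), {5} -> exp(-2*I*pi/3).
Now take the inner product of this character with each irreducible chi from the table, <chi_2*chi_0, chi> = (1/6) sum_C |C| (chi_2*chi_0)(C) conj(chi(C)):
  <chi_2*chi_0, chi_0> = (1/6)[1*(1)*conj(1) + 1*(exp(2*I*pi/3))*conj(1) + 1*(exp(-2*I*pi/3))*conj(1) + 1*(1)*conj(1) + 1*(exp(2*I*pi/3))*conj(1) + 1*(exp(-2*I*pi/3))*conj(1)]
      = (1/6)[(1) + (exp(2*I*pi/3)) + (exp(-2*I*pi/3)) + (1) + (exp(2*I*pi/3)) + (exp(-2*I*pi/3))] = 0/6 = 0
  <chi_2*chi_0, chi_1> = (1/6)[1*(1)*conj(1) + 1*(exp(2*I*pi/3))*conj(exp(I*pi/3)) + 1*(exp(-2*I*pi/3))*conj(exp(2*I*pi/3)) + 1*(1)*conj(-1) + 1*(exp(2*I*pi/3))*conj(exp(-2*I*pi/3)) + 1*(exp(-2*I*pi/3))*conj(exp(-I*pi/3))]
      = (1/6)[(1) + (exp(I*pi/3)) + (exp(2*I*pi/3)) + (-1) + (exp(-2*I*pi/3)) + (exp(-I*pi/3))] = 0/6 = 0
  <chi_2*chi_0, chi_2> = (1/6)[1*(1)*conj(1) + 1*(exp(2*I*pi/3))*conj(exp(2*I*pi/3)) + 1*(exp(-2*I*pi/3))*conj(exp(-2*I*pi/3)) + 1*(1)*conj(1) + 1*(exp(2*I*pi/3))*conj(exp(2*I*pi/3)) + 1*(exp(-2*I*pi/3))*conj(exp(-2*I*pi/3))]
      = (1/6)[(1) + (1) + (1) + (1) + (1) + (1)] = 6/6 = 1
  <chi_2*chi_0, chi_3> = (1/6)[1*(1)*conj(1) + 1*(exp(2*I*pi/3))*conj(-1) + 1*(exp(-2*I*pi/3))*conj(1) + 1*(1)*conj(-1) + 1*(exp(2*I*pi/3))*conj(1) + 1*(exp(-2*I*pi/3))*conj(-1)]
      = (1/6)[(1) + (-exp(2*I*pi/3)) + (exp(-2*I*pi/3)) + (-1) + (exp(2*I*pi/3)) + (-exp(-2*I*pi/3))] = 0/6 = 0
  <chi_2*chi_0, chi_4> = (1/6)[1*(1)*conj(1) + 1*(exp(2*I*pi/3))*conj(exp(-2*I*pi/3)) + 1*(exp(-2*I*pi/3))*conj(exp(2*I*pi/3)) + 1*(1)*conj(1) + 1*(exp(2*I*pi/3))*conj(exp(-2*I*pi/3)) + 1*(exp(-2*I*pi/3))*conj(exp(2*I*pi/3))]
      = (1/6)[(1) + (exp(-2*I*pi/3)) + (exp(2*I*pi/3)) + (1) + (exp(-2*I*pi/3)) + (exp(2*I*pi/3))] = 0/6 = 0
  <chi_2*chi_0, chi_5> = (1/6)[1*(1)*conj(1) + 1*(exp(2*I*pi/3))*conj(exp(-I*pi/3)) + 1*(exp(-2*I*pi/3))*conj(exp(-2*I*pi/3)) + 1*(1)*conj(-1) + 1*(exp(2*I*pi/3))*conj(exp(2*I*pi/3)) + 1*(exp(-2*I*pi/3))*conj(exp(I*pi/3))]
      = (1/6)[(1) + (-1) + (1) + (-1) + (1) + (-1)] = 0/6 = 0
(Exp terms are combined using exp(i*s)*conj(exp(i*t)) = exp(i*(s-t)), and sums of them are collapsed using the identity that for every m > 1 the m distinct m-th roots of unity sum to 0, e.g. 1 + exp(2*I*pi/3) + exp(-2*I*pi/3) = 0.)
Hence the multiplicities are chi_2: 1. Dimension check: dim(chi_2)*dim(chi_0) = 1*1 = 1 and sum (mult * dim) = 1*1 = 1.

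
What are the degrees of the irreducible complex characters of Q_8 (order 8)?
Dimensions: 1, 1, 1, 1, 2

Justification: There are 5 irreducibles (= number of conjugacy classes). Their dimensions d_i satisfy sum d_i^2 = |G| = 8: 1 + 1 + 1 + 1 + 4 = 8.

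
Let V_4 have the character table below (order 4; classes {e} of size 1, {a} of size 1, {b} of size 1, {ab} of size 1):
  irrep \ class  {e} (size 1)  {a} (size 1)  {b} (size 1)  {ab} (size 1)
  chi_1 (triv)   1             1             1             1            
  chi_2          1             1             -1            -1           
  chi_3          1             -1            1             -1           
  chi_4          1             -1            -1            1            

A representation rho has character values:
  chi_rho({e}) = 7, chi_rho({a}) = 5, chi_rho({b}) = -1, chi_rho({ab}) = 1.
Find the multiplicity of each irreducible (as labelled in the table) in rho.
Multiplicities: chi_1: 3, chi_2: 3, chi_3: 0, chi_4: 1.

Explanation: Use <chi_rho, chi> = (1/|G|) sum_C |C| * chi_rho(C) * conj(chi(C)) with |G| = 4 for each irreducible chi in the table:
  <chi_rho, chi_1> = (1/4)[1*(7)*conj(1) + 1*(5)*conj(1) + 1*(-1)*conj(1) + 1*(1)*conj(1)]
      = (1/4)[(7) + (5) + (-1) + (1)] = 12/4 = 3
  <chi_rho, chi_2> = (1/4)[1*(7)*conj(1) + 1*(5)*conj(1) + 1*(-1)*conj(-1) + 1*(1)*conj(-1)]
      = (1/4)[(7) + (5) + (1) + (-1)] = 12/4 = 3
  <chi_rho, chi_3> = (1/4)[1*(7)*conj(1) + 1*(5)*conj(-1) + 1*(-1)*conj(1) + 1*(1)*conj(-1)]
      = (1/4)[(7) + (-5) + (-1) + (-1)] = 0/4 = 0
  <chi_rho, chi_4> = (1/4)[1*(7)*conj(1) + 1*(5)*conj(-1) + 1*(-1)*conj(-1) + 1*(1)*conj(1)]
      = (1/4)[(7) + (-5) + (1) + (1)] = 4/4 = 1
Dimension check: dim(rho) = sum (mult * dim) = 3*1 + 3*1 + 0*1 + 1*1 = 7 = chi_rho(e) = 7.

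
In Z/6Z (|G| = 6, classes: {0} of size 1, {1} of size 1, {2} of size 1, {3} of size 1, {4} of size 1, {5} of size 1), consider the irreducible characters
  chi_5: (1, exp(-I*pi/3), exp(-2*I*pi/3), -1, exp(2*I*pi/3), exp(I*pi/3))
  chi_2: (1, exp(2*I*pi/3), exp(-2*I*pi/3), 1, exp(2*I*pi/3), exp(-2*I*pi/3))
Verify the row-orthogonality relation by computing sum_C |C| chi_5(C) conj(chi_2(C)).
Sum = 0; so <chi_5, chi_2> = 0 (distinct irreducibles are orthogonal).

Justification: Compute term by term over conjugacy classes (|C| * chi_5(C) * conj(chi_2(C))):
  1*(1)*conj(1) + 1*(exp(-I*pi/3))*conj(exp(2*I*pi/3)) + 1*(exp(-2*I*pi/3))*conj(exp(-2*I*pi/3)) + 1*(-1)*conj(1) + 1*(exp(2*I*pi/3))*conj(exp(2*I*pi/3)) + 1*(exp(I*pi/3))*conj(exp(-2*I*pi/3))
  = (1) + (-1) + (1) + (-1) + (1) + (-1)
  = 0.
(Exp terms are combined using exp(i*s)*conj(exp(i*t)) = exp(i*(s-t)), and sums of them are collapsed using the identity that for every m > 1 the m distinct m-th roots of unity sum to 0, e.g. 1 + exp(2*I*pi/3) + exp(-2*I*pi/3) = 0.)
Dividing by |G| = 6 gives 0/6 = 0, matching the row-orthogonality relation <chi_5, chi_2> = [chi_5 = chi_2].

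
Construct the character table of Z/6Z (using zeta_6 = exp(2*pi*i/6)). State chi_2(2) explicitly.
Character table of Z/6Z (irreps indexed chi_0,...,chi_5 with chi_k(m) = zeta_6^(k*m), zeta_6 = exp(2*pi*i/6)):
  irrep \ class  {0} (size 1)  {1} (size 1)    {2} (size 1)    {3} (size 1)  {4} (size 1)    {5} (size 1)  
  chi_0          1             1               1               1             1               1             
  chi_1          1             exp(I*pi/3)     exp(2*I*pi/3)   -1            exp(-2*I*pi/3)  exp(-I*pi/3)  
  chi_2          1             exp(2*I*pi/3)   exp(-2*I*pi/3)  1             exp(2*I*pi/3)   exp(-2*I*pi/3)
  chi_3          1             -1              1               -1            1               -1            
  chi_4          1             exp(-2*I*pi/3)  exp(2*I*pi/3)   1             exp(-2*I*pi/3)  exp(2*I*pi/3) 
  chi_5          1             exp(-I*pi/3)    exp(-2*I*pi/3)  -1            exp(2*I*pi/3)   exp(I*pi/3)   

Spot check: chi_2(2) = zeta_6^(2*2) = zeta_6^4 = exp(-2*I*pi/3).

Z/6Z is abelian, so all 6 irreducible complex representations are 1-dimensional. They are given by chi_k(m) = zeta_6^(k*m) for k = 0,...,5. Row orthogonality: sum_m chi_k(m) conj(chi_l(m)) = 6 * [k = l].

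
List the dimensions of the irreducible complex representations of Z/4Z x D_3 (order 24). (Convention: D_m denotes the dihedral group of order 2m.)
Dimensions: 1, 1, 1, 1, 1, 1, 1, 1, 2, 2, 2, 2

There are 12 irreducibles (= number of conjugacy classes). Their dimensions d_i satisfy sum d_i^2 = |G| = 24: 1 + 1 + 1 + 1 + 1 + 1 + 1 + 1 + 4 + 4 + 4 + 4 = 24. (For the product with Z/4Z: each of the 4 1-dim characters of Z/4Z tensors with each irrep of D_3, giving 4 copies of each D_3-dimension.)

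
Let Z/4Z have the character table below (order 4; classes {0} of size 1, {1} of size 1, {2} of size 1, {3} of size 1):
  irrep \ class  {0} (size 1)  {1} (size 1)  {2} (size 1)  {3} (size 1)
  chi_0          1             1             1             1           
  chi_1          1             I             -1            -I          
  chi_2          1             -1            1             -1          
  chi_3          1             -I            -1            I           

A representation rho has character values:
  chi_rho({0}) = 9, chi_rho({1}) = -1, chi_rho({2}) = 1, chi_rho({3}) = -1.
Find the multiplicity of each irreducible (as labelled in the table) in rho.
Multiplicities: chi_0: 2, chi_1: 2, chi_2: 3, chi_3: 2.

Reasoning: Use <chi_rho, chi> = (1/|G|) sum_C |C| * chi_rho(C) * conj(chi(C)) with |G| = 4 for each irreducible chi in the table:
  <chi_rho, chi_0> = (1/4)[1*(9)*conj(1) + 1*(-1)*conj(1) + 1*(1)*conj(1) + 1*(-1)*conj(1)]
      = (1/4)[(9) + (-1) + (1) + (-1)] = 8/4 = 2
  <chi_rho, chi_1> = (1/4)[1*(9)*conj(1) + 1*(-1)*conj(I) + 1*(1)*conj(-1) + 1*(-1)*conj(-I)]
      = (1/4)[(9) + (I) + (-1) + (-I)] = 8/4 = 2
  <chi_rho, chi_2> = (1/4)[1*(9)*conj(1) + 1*(-1)*conj(-1) + 1*(1)*conj(1) + 1*(-1)*conj(-1)]
      = (1/4)[(9) + (1) + (1) + (1)] = 12/4 = 3
  <chi_rho, chi_3> = (1/4)[1*(9)*conj(1) + 1*(-1)*conj(-I) + 1*(1)*conj(-1) + 1*(-1)*conj(I)]
      = (1/4)[(9) + (-I) + (-1) + (I)] = 8/4 = 2
(Exp terms are combined using exp(i*s)*conj(exp(i*t)) = exp(i*(s-t)), and sums of them are collapsed using the identity that for every m > 1 the m distinct m-th roots of unity sum to 0, e.g. 1 + exp(2*I*pi/3) + exp(-2*I*pi/3) = 0.)
Dimension check: dim(rho) = sum (mult * dim) = 2*1 + 2*1 + 3*1 + 2*1 = 9 = chi_rho(e) = 9.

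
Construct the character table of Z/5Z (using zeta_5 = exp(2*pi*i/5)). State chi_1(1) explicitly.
Character table of Z/5Z (irreps indexed chi_0,...,chi_4 with chi_k(m) = zeta_5^(k*m), zeta_5 = exp(2*pi*i/5)):
  irrep \ class  {0} (size 1)  {1} (size 1)    {2} (size 1)    {3} (size 1)    {4} (size 1)  
  chi_0          1             1               1               1               1             
  chi_1          1             exp(2*I*pi/5)   exp(4*I*pi/5)   exp(-4*I*pi/5)  exp(-2*I*pi/5)
  chi_2          1             exp(4*I*pi/5)   exp(-2*I*pi/5)  exp(2*I*pi/5)   exp(-4*I*pi/5)
  chi_3          1             exp(-4*I*pi/5)  exp(2*I*pi/5)   exp(-2*I*pi/5)  exp(4*I*pi/5) 
  chi_4          1             exp(-2*I*pi/5)  exp(-4*I*pi/5)  exp(4*I*pi/5)   exp(2*I*pi/5) 

Spot check: chi_1(1) = zeta_5^(1*1) = zeta_5^1 = exp(2*I*pi/5).

Explanation: Z/5Z is abelian, so all 5 irreducible complex representations are 1-dimensional. They are given by chi_k(m) = zeta_5^(k*m) for k = 0,...,4. Row orthogonality: sum_m chi_k(m) conj(chi_l(m)) = 5 * [k = l].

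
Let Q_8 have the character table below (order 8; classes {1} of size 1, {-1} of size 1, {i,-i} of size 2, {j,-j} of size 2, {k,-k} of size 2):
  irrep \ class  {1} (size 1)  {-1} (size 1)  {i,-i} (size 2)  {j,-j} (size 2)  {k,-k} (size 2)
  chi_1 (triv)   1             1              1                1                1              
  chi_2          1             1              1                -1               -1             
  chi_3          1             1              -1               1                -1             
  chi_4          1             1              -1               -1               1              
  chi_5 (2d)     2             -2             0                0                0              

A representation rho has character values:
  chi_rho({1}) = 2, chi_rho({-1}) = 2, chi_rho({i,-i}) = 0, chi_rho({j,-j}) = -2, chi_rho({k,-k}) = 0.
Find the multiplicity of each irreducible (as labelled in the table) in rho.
Multiplicities: chi_1: 0, chi_2: 1, chi_3: 0, chi_4: 1, chi_5: 0.

Solution. Use <chi_rho, chi> = (1/|G|) sum_C |C| * chi_rho(C) * conj(chi(C)) with |G| = 8 for each irreducible chi in the table:
  <chi_rho, chi_1> = (1/8)[1*(2)*conj(1) + 1*(2)*conj(1) + 2*(0)*conj(1) + 2*(-2)*conj(1) + 2*(0)*conj(1)]
      = (1/8)[(2) + (2) + (0) + (-4) + (0)] = 0/8 = 0
  <chi_rho, chi_2> = (1/8)[1*(2)*conj(1) + 1*(2)*conj(1) + 2*(0)*conj(1) + 2*(-2)*conj(-1) + 2*(0)*conj(-1)]
      = (1/8)[(2) + (2) + (0) + (4) + (0)] = 8/8 = 1
  <chi_rho, chi_3> = (1/8)[1*(2)*conj(1) + 1*(2)*conj(1) + 2*(0)*conj(-1) + 2*(-2)*conj(1) + 2*(0)*conj(-1)]
      = (1/8)[(2) + (2) + (0) + (-4) + (0)] = 0/8 = 0
  <chi_rho, chi_4> = (1/8)[1*(2)*conj(1) + 1*(2)*conj(1) + 2*(0)*conj(-1) + 2*(-2)*conj(-1) + 2*(0)*conj(1)]
      = (1/8)[(2) + (2) + (0) + (4) + (0)] = 8/8 = 1
  <chi_rho, chi_5> = (1/8)[1*(2)*conj(2) + 1*(2)*conj(-2) + 2*(0)*conj(0) + 2*(-2)*conj(0) + 2*(0)*conj(0)]
      = (1/8)[(4) + (-4) + (0) + (0) + (0)] = 0/8 = 0
Dimension check: dim(rho) = sum (mult * dim) = 0*1 + 1*1 + 0*1 + 1*1 + 0*2 = 2 = chi_rho(e) = 2.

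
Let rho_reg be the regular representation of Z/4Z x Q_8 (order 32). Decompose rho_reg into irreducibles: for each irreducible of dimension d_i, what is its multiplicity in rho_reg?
Each irreducible V_i of dimension d_i appears with multiplicity d_i, i.e. rho_reg = (direct sum over all irreducibles V_i) d_i V_i. The irreducible dimensions for Z/4Z x Q_8 are 1, 1, 1, 1, 1, 1, 1, 1, 1, 1, 1, 1, 1, 1, 1, 1, 2, 2, 2, 2: 16 irreducibles of dimension 1, each with multiplicity 1; 4 irreducibles of dimension 2, each with multiplicity 2. Total dimension 16*1*1 + 4*2*2 = 32 = |G|.

Argument: General theorem: in the regular representation of a finite group G, each irreducible appears with multiplicity equal to its dimension. Check: dim(rho_reg) = sum d_i^2 = 1 + 1 + 1 + 1 + 1 + 1 + 1 + 1 + 1 + 1 + 1 + 1 + 1 + 1 + 1 + 1 + 4 + 4 + 4 + 4 = 32 = |G|.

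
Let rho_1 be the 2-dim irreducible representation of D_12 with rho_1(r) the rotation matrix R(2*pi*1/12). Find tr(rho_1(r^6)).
chi_{rho_1}(r^6) = 2*cos(2*pi*1*6/12) = -2

Justification: rho_1(r^6) is rotation by angle 2*pi*1*6/12, whose trace is 2*cos(2*pi*1*6/12) = -2.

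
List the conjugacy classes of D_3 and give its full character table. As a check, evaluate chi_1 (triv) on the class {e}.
Conjugacy classes: {e} of size 1, {r^1, r^2} of size 2, {s, sr, ..., sr^2} of size 3.
Character table:
  irrep \ class              {e} (size 1)  {r^1, r^2} (size 2)  {s, sr, ..., sr^2} (size 3)
  chi_1 (triv)               1             1                    1                          
  chi_2 (sign: r->1, s->-1)  1             1                    -1                         
  chi_3 (2d, j=1)            2             -1                   0                          

Spot check: chi_1 (triv) on {e} = 1.

Working: D_3 has order 2*3 = 6 with 3 conjugacy classes, hence 3 irreducibles. Sum of squared dims 1 + 1 + 4 = 6 = |G|. Linear characters come from the abelianisation; the 2-dimensional irreps have character r^k -> 2*cos(2*pi*j*k/3), reflections -> 0.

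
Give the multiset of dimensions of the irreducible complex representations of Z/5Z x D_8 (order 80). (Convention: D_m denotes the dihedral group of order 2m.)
Dimensions: 1, 1, 1, 1, 1, 1, 1, 1, 1, 1, 1, 1, 1, 1, 1, 1, 1, 1, 1, 1, 2, 2, 2, 2, 2, 2, 2, 2, 2, 2, 2, 2, 2, 2, 2

Why: There are 35 irreducibles (= number of conjugacy classes). Their dimensions d_i satisfy sum d_i^2 = |G| = 80: 1 + 1 + 1 + 1 + 1 + 1 + 1 + 1 + 1 + 1 + 1 + 1 + 1 + 1 + 1 + 1 + 1 + 1 + 1 + 1 + 4 + 4 + 4 + 4 + 4 + 4 + 4 + 4 + 4 + 4 + 4 + 4 + 4 + 4 + 4 = 80. (For the product with Z/5Z: each of the 5 1-dim characters of Z/5Z tensors with each irrep of D_8, giving 5 copies of each D_8-dimension.)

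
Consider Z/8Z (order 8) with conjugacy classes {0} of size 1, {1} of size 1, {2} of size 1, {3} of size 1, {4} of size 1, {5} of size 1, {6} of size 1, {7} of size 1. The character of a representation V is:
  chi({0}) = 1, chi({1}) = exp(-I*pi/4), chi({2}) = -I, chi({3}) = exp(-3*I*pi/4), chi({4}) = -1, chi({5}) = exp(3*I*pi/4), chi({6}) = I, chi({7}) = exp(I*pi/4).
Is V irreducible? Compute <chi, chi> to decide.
Irreducible: <chi, chi> = 1.

Derivation: <chi, chi> = (1/|G|) sum_C |C| * |chi(C)|^2 = (1/8)[1*|1|^2 + 1*|exp(-I*pi/4)|^2 + 1*|-I|^2 + 1*|exp(-3*I*pi/4)|^2 + 1*|-1|^2 + 1*|exp(3*I*pi/4)|^2 + 1*|I|^2 + 1*|exp(I*pi/4)|^2]
  = (1/8)[(1) + (1) + (1) + (1) + (1) + (1) + (1) + (1)] = 8/8 = 1.
(Exp terms are combined using exp(i*s)*conj(exp(i*t)) = exp(i*(s-t)), and sums of them are collapsed using the identity that for every m > 1 the m distinct m-th roots of unity sum to 0, e.g. 1 + exp(2*I*pi/3) + exp(-2*I*pi/3) = 0.)
A character is irreducible iff <chi, chi> = 1, so this representation is irreducible.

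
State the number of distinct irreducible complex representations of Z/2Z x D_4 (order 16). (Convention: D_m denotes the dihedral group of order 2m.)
10

The number of irreducible complex representations of a finite group equals its number of conjugacy classes. For a direct product, #classes(G x H) = #classes(G) * #classes(H). Z/2Z has 2 classes (abelian), D_4 has 5 classes, so 2 * 5 = 10, so Z/2Z x D_4 (order 16) has exactly 10 irreducible complex representations.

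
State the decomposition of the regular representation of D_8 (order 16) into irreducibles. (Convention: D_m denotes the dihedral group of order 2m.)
Each irreducible V_i of dimension d_i appears with multiplicity d_i, i.e. rho_reg = (direct sum over all irreducibles V_i) d_i V_i. The irreducible dimensions for D_8 are 1, 1, 1, 1, 2, 2, 2: 4 irreducibles of dimension 1, each with multiplicity 1; 3 irreducibles of dimension 2, each with multiplicity 2. Total dimension 4*1*1 + 3*2*2 = 16 = |G|.

Why: General theorem: in the regular representation of a finite group G, each irreducible appears with multiplicity equal to its dimension. Check: dim(rho_reg) = sum d_i^2 = 1 + 1 + 1 + 1 + 4 + 4 + 4 = 16 = |G|.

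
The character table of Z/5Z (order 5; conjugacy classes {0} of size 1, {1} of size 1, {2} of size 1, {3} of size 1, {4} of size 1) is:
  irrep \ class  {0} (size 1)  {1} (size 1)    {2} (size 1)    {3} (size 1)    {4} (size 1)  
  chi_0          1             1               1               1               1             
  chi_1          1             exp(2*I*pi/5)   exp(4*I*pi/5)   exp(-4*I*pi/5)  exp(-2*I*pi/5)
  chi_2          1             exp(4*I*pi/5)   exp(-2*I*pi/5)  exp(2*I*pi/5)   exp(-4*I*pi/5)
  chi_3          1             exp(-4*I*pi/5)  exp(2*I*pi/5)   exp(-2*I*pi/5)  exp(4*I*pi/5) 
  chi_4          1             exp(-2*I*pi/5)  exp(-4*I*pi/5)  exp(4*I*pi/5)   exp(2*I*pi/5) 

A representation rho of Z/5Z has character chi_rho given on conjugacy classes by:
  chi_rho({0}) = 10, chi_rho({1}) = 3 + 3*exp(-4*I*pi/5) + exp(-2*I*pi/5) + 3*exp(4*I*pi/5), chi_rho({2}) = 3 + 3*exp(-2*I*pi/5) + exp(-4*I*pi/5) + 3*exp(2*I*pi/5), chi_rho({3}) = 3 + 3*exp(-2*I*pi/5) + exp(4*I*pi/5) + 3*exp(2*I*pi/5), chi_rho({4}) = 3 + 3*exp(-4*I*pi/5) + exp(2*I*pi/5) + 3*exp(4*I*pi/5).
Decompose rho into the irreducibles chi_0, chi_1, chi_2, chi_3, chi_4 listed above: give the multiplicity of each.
Multiplicities: chi_0: 3, chi_1: 0, chi_2: 3, chi_3: 3, chi_4: 1.

Justification: Use <chi_rho, chi> = (1/|G|) sum_C |C| * chi_rho(C) * conj(chi(C)) with |G| = 5 for each irreducible chi in the table:
  <chi_rho, chi_0> = (1/5)[1*(10)*conj(1) + 1*(3 + 3*exp(-4*I*pi/5) + exp(-2*I*pi/5) + 3*exp(4*I*pi/5))*conj(1) + 1*(3 + 3*exp(-2*I*pi/5) + exp(-4*I*pi/5) + 3*exp(2*I*pi/5))*conj(1) + 1*(3 + 3*exp(-2*I*pi/5) + exp(4*I*pi/5) + 3*exp(2*I*pi/5))*conj(1) + 1*(3 + 3*exp(-4*I*pi/5) + exp(2*I*pi/5) + 3*exp(4*I*pi/5))*conj(1)]
      = (1/5)[(10) + (3 + 3*exp(-4*I*pi/5) + exp(-2*I*pi/5) + 3*exp(4*I*pi/5)) + (3 + 3*exp(-2*I*pi/5) + exp(-4*I*pi/5) + 3*exp(2*I*pi/5)) + (3 + 3*exp(-2*I*pi/5) + exp(4*I*pi/5) + 3*exp(2*I*pi/5)) + (3 + 3*exp(-4*I*pi/5) + exp(2*I*pi/5) + 3*exp(4*I*pi/5))] = 15/5 = 3
  <chi_rho, chi_1> = (1/5)[1*(10)*conj(1) + 1*(3 + 3*exp(-4*I*pi/5) + exp(-2*I*pi/5) + 3*exp(4*I*pi/5))*conj(exp(2*I*pi/5)) + 1*(3 + 3*exp(-2*I*pi/5) + exp(-4*I*pi/5) + 3*exp(2*I*pi/5))*conj(exp(4*I*pi/5)) + 1*(3 + 3*exp(-2*I*pi/5) + exp(4*I*pi/5) + 3*exp(2*I*pi/5))*conj(exp(-4*I*pi/5)) + 1*(3 + 3*exp(-4*I*pi/5) + exp(2*I*pi/5) + 3*exp(4*I*pi/5))*conj(exp(-2*I*pi/5))]
      = (1/5)[(10) + (3*exp(-2*I*pi/5) + exp(-4*I*pi/5) + 3*exp(4*I*pi/5) + 3*exp(2*I*pi/5)) + (3*exp(-2*I*pi/5) + 3*exp(-4*I*pi/5) + exp(2*I*pi/5) + 3*exp(4*I*pi/5)) + (3*exp(-4*I*pi/5) + exp(-2*I*pi/5) + 3*exp(4*I*pi/5) + 3*exp(2*I*pi/5)) + (3*exp(-2*I*pi/5) + 3*exp(-4*I*pi/5) + exp(4*I*pi/5) + 3*exp(2*I*pi/5))] = 0/5 = 0
  <chi_rho, chi_2> = (1/5)[1*(10)*conj(1) + 1*(3 + 3*exp(-4*I*pi/5) + exp(-2*I*pi/5) + 3*exp(4*I*pi/5))*conj(exp(4*I*pi/5)) + 1*(3 + 3*exp(-2*I*pi/5) + exp(-4*I*pi/5) + 3*exp(2*I*pi/5))*conj(exp(-2*I*pi/5)) + 1*(3 + 3*exp(-2*I*pi/5) + exp(4*I*pi/5) + 3*exp(2*I*pi/5))*conj(exp(2*I*pi/5)) + 1*(3 + 3*exp(-4*I*pi/5) + exp(2*I*pi/5) + 3*exp(4*I*pi/5))*conj(exp(-4*I*pi/5))]
      = (1/5)[(10) + (3 + 3*exp(-4*I*pi/5) + exp(4*I*pi/5) + 3*exp(2*I*pi/5)) + (3 + exp(-2*I*pi/5) + 3*exp(4*I*pi/5) + 3*exp(2*I*pi/5)) + (3 + 3*exp(-2*I*pi/5) + 3*exp(-4*I*pi/5) + exp(2*I*pi/5)) + (3 + 3*exp(-2*I*pi/5) + exp(-4*I*pi/5) + 3*exp(4*I*pi/5))] = 15/5 = 3
  <chi_rho, chi_3> = (1/5)[1*(10)*conj(1) + 1*(3 + 3*exp(-4*I*pi/5) + exp(-2*I*pi/5) + 3*exp(4*I*pi/5))*conj(exp(-4*I*pi/5)) + 1*(3 + 3*exp(-2*I*pi/5) + exp(-4*I*pi/5) + 3*exp(2*I*pi/5))*conj(exp(2*I*pi/5)) + 1*(3 + 3*exp(-2*I*pi/5) + exp(4*I*pi/5) + 3*exp(2*I*pi/5))*conj(exp(-2*I*pi/5)) + 1*(3 + 3*exp(-4*I*pi/5) + exp(2*I*pi/5) + 3*exp(4*I*pi/5))*conj(exp(4*I*pi/5))]
      = (1/5)[(10) + (3 + 3*exp(-2*I*pi/5) + exp(2*I*pi/5) + 3*exp(4*I*pi/5)) + (3 + 3*exp(-2*I*pi/5) + 3*exp(-4*I*pi/5) + exp(4*I*pi/5)) + (3 + exp(-4*I*pi/5) + 3*exp(4*I*pi/5) + 3*exp(2*I*pi/5)) + (3 + 3*exp(-4*I*pi/5) + exp(-2*I*pi/5) + 3*exp(2*I*pi/5))] = 15/5 = 3
  <chi_rho, chi_4> = (1/5)[1*(10)*conj(1) + 1*(3 + 3*exp(-4*I*pi/5) + exp(-2*I*pi/5) + 3*exp(4*I*pi/5))*conj(exp(-2*I*pi/5)) + 1*(3 + 3*exp(-2*I*pi/5) + exp(-4*I*pi/5) + 3*exp(2*I*pi/5))*conj(exp(-4*I*pi/5)) + 1*(3 + 3*exp(-2*I*pi/5) + exp(4*I*pi/5) + 3*exp(2*I*pi/5))*conj(exp(4*I*pi/5)) + 1*(3 + 3*exp(-4*I*pi/5) + exp(2*I*pi/5) + 3*exp(4*I*pi/5))*conj(exp(2*I*pi/5))]
      = (1/5)[(10) + (1 + 3*exp(-2*I*pi/5) + 3*exp(-4*I*pi/5) + 3*exp(2*I*pi/5)) + (1 + 3*exp(-4*I*pi/5) + 3*exp(4*I*pi/5) + 3*exp(2*I*pi/5)) + (1 + 3*exp(-2*I*pi/5) + 3*exp(-4*I*pi/5) + 3*exp(4*I*pi/5)) + (1 + 3*exp(-2*I*pi/5) + 3*exp(4*I*pi/5) + 3*exp(2*I*pi/5))] = 5/5 = 1
(Exp terms are combined using exp(i*s)*conj(exp(i*t)) = exp(i*(s-t)), and sums of them are collapsed using the identity that for every m > 1 the m distinct m-th roots of unity sum to 0, e.g. 1 + exp(2*I*pi/3) + exp(-2*I*pi/3) = 0.)
Dimension check: dim(rho) = sum (mult * dim) = 3*1 + 0*1 + 3*1 + 3*1 + 1*1 = 10 = chi_rho(e) = 10.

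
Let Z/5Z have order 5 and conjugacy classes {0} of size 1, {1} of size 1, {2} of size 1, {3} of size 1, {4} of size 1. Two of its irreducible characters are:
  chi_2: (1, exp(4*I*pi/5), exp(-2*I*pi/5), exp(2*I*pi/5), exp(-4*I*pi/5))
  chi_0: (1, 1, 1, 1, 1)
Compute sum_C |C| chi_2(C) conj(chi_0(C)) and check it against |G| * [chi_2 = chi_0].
Sum = 0; so <chi_2, chi_0> = 0 (distinct irreducibles are orthogonal).

Explanation: Compute term by term over conjugacy classes (|C| * chi_2(C) * conj(chi_0(C))):
  1*(1)*conj(1) + 1*(exp(4*I*pi/5))*conj(1) + 1*(exp(-2*I*pi/5))*conj(1) + 1*(exp(2*I*pi/5))*conj(1) + 1*(exp(-4*I*pi/5))*conj(1)
  = (1) + (exp(4*I*pi/5)) + (exp(-2*I*pi/5)) + (exp(2*I*pi/5)) + (exp(-4*I*pi/5))
  = 0.
(Exp terms are combined using exp(i*s)*conj(exp(i*t)) = exp(i*(s-t)), and sums of them are collapsed using the identity that for every m > 1 the m distinct m-th roots of unity sum to 0, e.g. 1 + exp(2*I*pi/3) + exp(-2*I*pi/3) = 0.)
Dividing by |G| = 5 gives 0/5 = 0, matching the row-orthogonality relation <chi_2, chi_0> = [chi_2 = chi_0].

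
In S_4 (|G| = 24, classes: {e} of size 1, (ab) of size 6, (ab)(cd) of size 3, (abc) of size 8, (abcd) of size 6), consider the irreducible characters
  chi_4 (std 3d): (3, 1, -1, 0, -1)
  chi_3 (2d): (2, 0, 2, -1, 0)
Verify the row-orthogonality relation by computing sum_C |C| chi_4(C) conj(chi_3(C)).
Sum = 0; so <chi_4, chi_3> = 0 (distinct irreducibles are orthogonal).

Working: Compute term by term over conjugacy classes (|C| * chi_4(C) * conj(chi_3(C))):
  1*(3)*conj(2) + 6*(1)*conj(0) + 3*(-1)*conj(2) + 8*(0)*conj(-1) + 6*(-1)*conj(0)
  = (6) + (0) + (-6) + (0) + (0)
  = 0.
Dividing by |G| = 24 gives 0/24 = 0, matching the row-orthogonality relation <chi_4, chi_3> = [chi_4 = chi_3].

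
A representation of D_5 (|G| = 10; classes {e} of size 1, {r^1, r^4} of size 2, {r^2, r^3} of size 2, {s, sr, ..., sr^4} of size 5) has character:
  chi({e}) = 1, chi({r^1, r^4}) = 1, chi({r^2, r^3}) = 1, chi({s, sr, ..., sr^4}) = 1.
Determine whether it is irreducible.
Irreducible: <chi, chi> = 1.

Argument: <chi, chi> = (1/|G|) sum_C |C| * |chi(C)|^2 = (1/10)[1*|1|^2 + 2*|1|^2 + 2*|1|^2 + 5*|1|^2]
  = (1/10)[(1) + (2) + (2) + (5)] = 10/10 = 1.
A character is irreducible iff <chi, chi> = 1, so this representation is irreducible.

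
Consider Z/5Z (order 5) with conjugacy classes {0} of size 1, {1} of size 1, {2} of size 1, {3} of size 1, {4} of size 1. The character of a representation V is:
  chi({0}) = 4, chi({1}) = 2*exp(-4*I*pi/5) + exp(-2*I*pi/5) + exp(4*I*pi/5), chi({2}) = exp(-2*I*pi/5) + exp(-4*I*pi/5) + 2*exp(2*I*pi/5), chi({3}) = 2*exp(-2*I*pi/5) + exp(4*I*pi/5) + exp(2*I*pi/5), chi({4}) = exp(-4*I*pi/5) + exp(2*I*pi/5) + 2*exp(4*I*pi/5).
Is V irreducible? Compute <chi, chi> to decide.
Not irreducible (reducible): <chi, chi> = 6 > 1.

Reasoning: <chi, chi> = (1/|G|) sum_C |C| * |chi(C)|^2 = (1/5)[1*|4|^2 + 1*|2*exp(-4*I*pi/5) + exp(-2*I*pi/5) + exp(4*I*pi/5)|^2 + 1*|exp(-2*I*pi/5) + exp(-4*I*pi/5) + 2*exp(2*I*pi/5)|^2 + 1*|2*exp(-2*I*pi/5) + exp(4*I*pi/5) + exp(2*I*pi/5)|^2 + 1*|exp(-4*I*pi/5) + exp(2*I*pi/5) + 2*exp(4*I*pi/5)|^2]
  = (1/5)[(16) + (6 + 4*exp(-2*I*pi/5) + exp(-4*I*pi/5) + exp(4*I*pi/5) + 4*exp(2*I*pi/5)) + (6 + 4*exp(-4*I*pi/5) + exp(-2*I*pi/5) + exp(2*I*pi/5) + 4*exp(4*I*pi/5)) + (6 + 4*exp(-4*I*pi/5) + exp(-2*I*pi/5) + exp(2*I*pi/5) + 4*exp(4*I*pi/5)) + (6 + 4*exp(-2*I*pi/5) + exp(-4*I*pi/5) + exp(4*I*pi/5) + 4*exp(2*I*pi/5))] = 30/5 = 6.
(Exp terms are combined using exp(i*s)*conj(exp(i*t)) = exp(i*(s-t)), and sums of them are collapsed using the identity that for every m > 1 the m distinct m-th roots of unity sum to 0, e.g. 1 + exp(2*I*pi/3) + exp(-2*I*pi/3) = 0.)
A character is irreducible iff <chi, chi> = 1, so this representation is reducible.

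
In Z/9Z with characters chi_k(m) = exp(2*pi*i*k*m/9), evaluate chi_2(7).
chi_2(7) = zeta_9^14 = exp(-8*I*pi/9)

Working: chi_2(7) = zeta_9^(2*7) = zeta_9^14. Since zeta_9^9 = 1, this equals zeta_9^5 = exp(2*pi*i*5/9) = exp(-8*I*pi/9).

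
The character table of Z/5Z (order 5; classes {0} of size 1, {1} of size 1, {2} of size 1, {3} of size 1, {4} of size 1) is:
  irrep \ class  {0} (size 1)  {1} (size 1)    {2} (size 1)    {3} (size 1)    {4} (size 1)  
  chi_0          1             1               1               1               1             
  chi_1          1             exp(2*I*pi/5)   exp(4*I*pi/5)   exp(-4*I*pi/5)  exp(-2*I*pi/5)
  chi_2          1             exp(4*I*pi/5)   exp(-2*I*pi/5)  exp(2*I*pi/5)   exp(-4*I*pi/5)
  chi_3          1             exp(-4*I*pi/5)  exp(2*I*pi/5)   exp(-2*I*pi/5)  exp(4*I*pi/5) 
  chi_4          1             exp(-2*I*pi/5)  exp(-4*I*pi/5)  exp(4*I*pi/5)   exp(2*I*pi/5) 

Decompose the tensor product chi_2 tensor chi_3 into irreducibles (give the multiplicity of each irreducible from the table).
chi_2 tensor chi_3 = chi_0 (all other irreducibles have multiplicity 0).

The character of a tensor product is the pointwise product (chi_2 * chi_3)(C) = chi_2(C) * chi_3(C):
  {0}: (1)*(1), {1}: (exp(4*I*pi/5))*(exp(-4*I*pi/5)), {2}: (exp(-2*I*pi/5))*(exp(2*I*pi/5)), {3}: (exp(2*I*pi/5))*(exp(-2*I*pi/5)), {4}: (exp(-4*I*pi/5))*(exp(4*I*pi/5))
so (chi_2 * chi_3) takes values
  {0} -> 1, {1} -> 1, {2} -> 1, {3} -> 1, {4} -> 1.
Now take the inner product of this character with each irreducible chi from the table, <chi_2*chi_3, chi> = (1/5) sum_C |C| (chi_2*chi_3)(C) conj(chi(C)):
  <chi_2*chi_3, chi_0> = (1/5)[1*(1)*conj(1) + 1*(1)*conj(1) + 1*(1)*conj(1) + 1*(1)*conj(1) + 1*(1)*conj(1)]
      = (1/5)[(1) + (1) + (1) + (1) + (1)] = 5/5 = 1
  <chi_2*chi_3, chi_1> = (1/5)[1*(1)*conj(1) + 1*(1)*conj(exp(2*I*pi/5)) + 1*(1)*conj(exp(4*I*pi/5)) + 1*(1)*conj(exp(-4*I*pi/5)) + 1*(1)*conj(exp(-2*I*pi/5))]
      = (1/5)[(1) + (exp(-2*I*pi/5)) + (exp(-4*I*pi/5)) + (exp(4*I*pi/5)) + (exp(2*I*pi/5))] = 0/5 = 0
  <chi_2*chi_3, chi_2> = (1/5)[1*(1)*conj(1) + 1*(1)*conj(exp(4*I*pi/5)) + 1*(1)*conj(exp(-2*I*pi/5)) + 1*(1)*conj(exp(2*I*pi/5)) + 1*(1)*conj(exp(-4*I*pi/5))]
      = (1/5)[(1) + (exp(-4*I*pi/5)) + (exp(2*I*pi/5)) + (exp(-2*I*pi/5)) + (exp(4*I*pi/5))] = 0/5 = 0
  <chi_2*chi_3, chi_3> = (1/5)[1*(1)*conj(1) + 1*(1)*conj(exp(-4*I*pi/5)) + 1*(1)*conj(exp(2*I*pi/5)) + 1*(1)*conj(exp(-2*I*pi/5)) + 1*(1)*conj(exp(4*I*pi/5))]
      = (1/5)[(1) + (exp(4*I*pi/5)) + (exp(-2*I*pi/5)) + (exp(2*I*pi/5)) + (exp(-4*I*pi/5))] = 0/5 = 0
  <chi_2*chi_3, chi_4> = (1/5)[1*(1)*conj(1) + 1*(1)*conj(exp(-2*I*pi/5)) + 1*(1)*conj(exp(-4*I*pi/5)) + 1*(1)*conj(exp(4*I*pi/5)) + 1*(1)*conj(exp(2*I*pi/5))]
      = (1/5)[(1) + (exp(2*I*pi/5)) + (exp(4*I*pi/5)) + (exp(-4*I*pi/5)) + (exp(-2*I*pi/5))] = 0/5 = 0
(Exp terms are combined using exp(i*s)*conj(exp(i*t)) = exp(i*(s-t)), and sums of them are collapsed using the identity that for every m > 1 the m distinct m-th roots of unity sum to 0, e.g. 1 + exp(2*I*pi/3) + exp(-2*I*pi/3) = 0.)
Hence the multiplicities are chi_0: 1. Dimension check: dim(chi_2)*dim(chi_3) = 1*1 = 1 and sum (mult * dim) = 1*1 = 1.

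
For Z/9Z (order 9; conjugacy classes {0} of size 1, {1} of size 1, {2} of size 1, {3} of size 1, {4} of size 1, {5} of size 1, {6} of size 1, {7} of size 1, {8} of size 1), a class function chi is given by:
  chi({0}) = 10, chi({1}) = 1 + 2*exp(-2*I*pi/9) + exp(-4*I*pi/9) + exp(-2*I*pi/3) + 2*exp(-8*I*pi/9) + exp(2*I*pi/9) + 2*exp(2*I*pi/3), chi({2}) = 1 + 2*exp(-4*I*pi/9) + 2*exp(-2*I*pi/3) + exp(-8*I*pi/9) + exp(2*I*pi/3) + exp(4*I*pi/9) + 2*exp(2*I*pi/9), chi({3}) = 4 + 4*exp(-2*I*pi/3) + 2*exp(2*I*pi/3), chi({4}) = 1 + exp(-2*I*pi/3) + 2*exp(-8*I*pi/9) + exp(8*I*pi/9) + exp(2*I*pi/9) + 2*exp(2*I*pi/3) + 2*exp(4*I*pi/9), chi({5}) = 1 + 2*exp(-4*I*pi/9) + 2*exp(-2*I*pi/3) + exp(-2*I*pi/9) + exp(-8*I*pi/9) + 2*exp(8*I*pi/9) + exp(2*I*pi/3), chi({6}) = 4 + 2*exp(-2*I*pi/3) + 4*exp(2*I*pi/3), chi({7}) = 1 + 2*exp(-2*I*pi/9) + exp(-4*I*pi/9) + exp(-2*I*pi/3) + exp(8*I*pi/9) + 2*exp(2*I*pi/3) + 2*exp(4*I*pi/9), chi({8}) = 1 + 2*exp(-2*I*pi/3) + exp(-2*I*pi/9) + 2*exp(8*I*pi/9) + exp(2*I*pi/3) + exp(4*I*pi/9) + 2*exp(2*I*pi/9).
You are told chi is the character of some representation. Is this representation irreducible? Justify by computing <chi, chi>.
Not irreducible (reducible): <chi, chi> = 16 > 1.

Reasoning: <chi, chi> = (1/|G|) sum_C |C| * |chi(C)|^2 = (1/9)[1*|10|^2 + 1*|1 + 2*exp(-2*I*pi/9) + exp(-4*I*pi/9) + exp(-2*I*pi/3) + 2*exp(-8*I*pi/9) + exp(2*I*pi/9) + 2*exp(2*I*pi/3)|^2 + 1*|1 + 2*exp(-4*I*pi/9) + 2*exp(-2*I*pi/3) + exp(-8*I*pi/9) + exp(2*I*pi/3) + exp(4*I*pi/9) + 2*exp(2*I*pi/9)|^2 + 1*|4 + 4*exp(-2*I*pi/3) + 2*exp(2*I*pi/3)|^2 + 1*|1 + exp(-2*I*pi/3) + 2*exp(-8*I*pi/9) + exp(8*I*pi/9) + exp(2*I*pi/9) + 2*exp(2*I*pi/3) + 2*exp(4*I*pi/9)|^2 + 1*|1 + 2*exp(-4*I*pi/9) + 2*exp(-2*I*pi/3) + exp(-2*I*pi/9) + exp(-8*I*pi/9) + 2*exp(8*I*pi/9) + exp(2*I*pi/3)|^2 + 1*|4 + 2*exp(-2*I*pi/3) + 4*exp(2*I*pi/3)|^2 + 1*|1 + 2*exp(-2*I*pi/9) + exp(-4*I*pi/9) + exp(-2*I*pi/3) + exp(8*I*pi/9) + 2*exp(2*I*pi/3) + 2*exp(4*I*pi/9)|^2 + 1*|1 + 2*exp(-2*I*pi/3) + exp(-2*I*pi/9) + 2*exp(8*I*pi/9) + exp(2*I*pi/3) + exp(4*I*pi/9) + 2*exp(2*I*pi/9)|^2]
  = (1/9)[(100) + (16 + 13*exp(-4*I*pi/9) + 10*exp(-2*I*pi/3) + 8*exp(-2*I*pi/9) + 11*exp(-8*I*pi/9) + 11*exp(8*I*pi/9) + 8*exp(2*I*pi/9) + 10*exp(2*I*pi/3) + 13*exp(4*I*pi/9)) + (16 + 10*exp(-2*I*pi/3) + 8*exp(-4*I*pi/9) + 11*exp(-2*I*pi/9) + 13*exp(-8*I*pi/9) + 13*exp(8*I*pi/9) + 11*exp(2*I*pi/9) + 8*exp(4*I*pi/9) + 10*exp(2*I*pi/3)) + (4) + (16 + 11*exp(-4*I*pi/9) + 10*exp(-2*I*pi/3) + 13*exp(-2*I*pi/9) + 8*exp(-8*I*pi/9) + 8*exp(8*I*pi/9) + 13*exp(2*I*pi/9) + 10*exp(2*I*pi/3) + 11*exp(4*I*pi/9)) + (16 + 11*exp(-4*I*pi/9) + 10*exp(-2*I*pi/3) + 13*exp(-2*I*pi/9) + 8*exp(-8*I*pi/9) + 8*exp(8*I*pi/9) + 13*exp(2*I*pi/9) + 10*exp(2*I*pi/3) + 11*exp(4*I*pi/9)) + (4) + (16 + 10*exp(-2*I*pi/3) + 8*exp(-4*I*pi/9) + 11*exp(-2*I*pi/9) + 13*exp(-8*I*pi/9) + 13*exp(8*I*pi/9) + 11*exp(2*I*pi/9) + 8*exp(4*I*pi/9) + 10*exp(2*I*pi/3)) + (16 + 13*exp(-4*I*pi/9) + 10*exp(-2*I*pi/3) + 8*exp(-2*I*pi/9) + 11*exp(-8*I*pi/9) + 11*exp(8*I*pi/9) + 8*exp(2*I*pi/9) + 10*exp(2*I*pi/3) + 13*exp(4*I*pi/9))] = 144/9 = 16.
(Exp terms are combined using exp(i*s)*conj(exp(i*t)) = exp(i*(s-t)), and sums of them are collapsed using the identity that for every m > 1 the m distinct m-th roots of unity sum to 0, e.g. 1 + exp(2*I*pi/3) + exp(-2*I*pi/3) = 0.)
A character is irreducible iff <chi, chi> = 1, so this representation is reducible.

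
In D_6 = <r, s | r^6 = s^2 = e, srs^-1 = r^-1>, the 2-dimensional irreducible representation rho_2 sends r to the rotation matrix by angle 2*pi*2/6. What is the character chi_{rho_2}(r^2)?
chi_{rho_2}(r^2) = 2*cos(2*pi*2*2/6) = -1

Explanation: rho_2(r^2) is rotation by angle 2*pi*2*2/6, whose trace is 2*cos(2*pi*2*2/6) = -1.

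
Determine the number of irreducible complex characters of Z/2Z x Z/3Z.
6

Solution. The number of irreducible complex representations of a finite group equals its number of conjugacy classes. Z/2Z x Z/3Z is abelian of order 6, so every element is its own conjugacy class: 6 classes, so Z/2Z x Z/3Z (order 6) has exactly 6 irreducible complex representations.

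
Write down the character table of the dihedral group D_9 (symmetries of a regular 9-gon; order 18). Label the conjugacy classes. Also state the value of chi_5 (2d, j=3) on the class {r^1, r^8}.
Conjugacy classes: {e} of size 1, {r^1, r^8} of size 2, {r^2, r^7} of size 2, {r^3, r^6} of size 2, {r^4, r^5} of size 2, {s, sr, ..., sr^8} of size 9.
Character table:
  irrep \ class              {e} (size 1)  {r^1, r^8} (size 2)  {r^2, r^7} (size 2)  {r^3, r^6} (size 2)  {r^4, r^5} (size 2)  {s, sr, ..., sr^8} (size 9)
  chi_1 (triv)               1             1                    1                    1                    1                    1                          
  chi_2 (sign: r->1, s->-1)  1             1                    1                    1                    1                    -1                         
  chi_3 (2d, j=1)            2             2*cos(2*pi/9)        2*cos(4*pi/9)        -1                   -2*cos(pi/9)         0                          
  chi_4 (2d, j=2)            2             2*cos(4*pi/9)        -2*cos(pi/9)         -1                   2*cos(2*pi/9)        0                          
  chi_5 (2d, j=3)            2             -1                   -1                   2                    -1                   0                          
  chi_6 (2d, j=4)            2             -2*cos(pi/9)         2*cos(2*pi/9)        -1                   2*cos(4*pi/9)        0                          

Spot check: chi_5 (2d, j=3) on {r^1, r^8} = -1.

Details: D_9 has order 2*9 = 18 with 6 conjugacy classes, hence 6 irreducibles. Sum of squared dims 1 + 1 + 4 + 4 + 4 + 4 = 18 = |G|. Linear characters come from the abelianisation; the 2-dimensional irreps have character r^k -> 2*cos(2*pi*j*k/9), reflections -> 0.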